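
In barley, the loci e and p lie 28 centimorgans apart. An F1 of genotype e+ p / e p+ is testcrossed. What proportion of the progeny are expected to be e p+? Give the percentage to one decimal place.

A map distance of 28 centimorgans corresponds to a recombination frequency of 0.280.
The F1 is e+ p / e p+, so e p+ is a parental gamete class with expected frequency (1 − r)/2 = 0.720/2 = 0.3600.
That is 0.3600 = 36.0% of the progeny.

36.0%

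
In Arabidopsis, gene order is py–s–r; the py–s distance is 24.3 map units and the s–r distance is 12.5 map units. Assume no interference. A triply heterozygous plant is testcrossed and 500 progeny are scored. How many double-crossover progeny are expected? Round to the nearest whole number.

Map distances give recombination frequencies of 0.243 and 0.125 for the two intervals.
With no interference, expected double-crossover frequency = 0.243 × 0.125 = 0.03037.
Expected number = 0.03037 × 500 = 15.19 ≈ 15.

15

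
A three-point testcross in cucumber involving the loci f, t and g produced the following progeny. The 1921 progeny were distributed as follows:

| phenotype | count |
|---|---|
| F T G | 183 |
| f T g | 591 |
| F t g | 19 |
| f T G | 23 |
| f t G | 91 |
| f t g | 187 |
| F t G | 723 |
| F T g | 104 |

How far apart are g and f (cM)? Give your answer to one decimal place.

12.3 cM

The two most frequent reciprocal classes, F t G and f T g, are the parental types, so the F1 was F t G / f T g.
The two rarest classes, F t g and f T G, are the double crossovers. Comparing them with the parentals, only the g allele has switched, so g is the middle locus and the order is t – g – f.
Crossovers in the g–f interval produce the single-crossover classes f t G and F T g (91 + 104 = 195) plus the double crossovers (42).
RF(g–f) = (195 + 42) / 1921 = 237/1921 = 0.1234 → 12.3 cM.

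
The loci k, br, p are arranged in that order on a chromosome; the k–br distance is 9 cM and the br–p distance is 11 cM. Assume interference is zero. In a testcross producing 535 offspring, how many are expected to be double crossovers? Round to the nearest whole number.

5

Map distances give recombination frequencies of 0.090 and 0.110 for the two intervals.
With no interference, expected double-crossover frequency = 0.090 × 0.110 = 0.00990.
Expected number = 0.00990 × 535 = 5.30 ≈ 5.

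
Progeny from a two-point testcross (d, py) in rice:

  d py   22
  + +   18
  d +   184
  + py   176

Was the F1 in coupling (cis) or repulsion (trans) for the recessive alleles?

trans

The two most frequent classes are + py (176) and d + (184); these are the parental (non-recombinant) types.
So the F1 carried + py on one chromosome and d + on the other — the recessive alleles are on opposite chromosomes (trans / repulsion).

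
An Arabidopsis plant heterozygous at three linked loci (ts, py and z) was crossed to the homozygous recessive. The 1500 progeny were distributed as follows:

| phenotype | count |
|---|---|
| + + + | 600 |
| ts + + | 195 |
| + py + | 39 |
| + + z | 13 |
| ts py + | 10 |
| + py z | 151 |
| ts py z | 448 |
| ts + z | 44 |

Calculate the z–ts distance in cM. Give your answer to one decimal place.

The two most frequent reciprocal classes, + + + and ts py z, are the parental types, so the F1 was + + + / ts py z.
The two rarest classes, + + z and ts py +, are the double crossovers. Comparing them with the parentals, only the z allele has switched, so z is the middle locus and the order is ts – z – py.
Crossovers in the ts–z interval produce the single-crossover classes ts + + and + py z (195 + 151 = 346) plus the double crossovers (23).
RF(ts–z) = (346 + 23) / 1500 = 369/1500 = 0.2460 → 24.6 cM.

24.6 cM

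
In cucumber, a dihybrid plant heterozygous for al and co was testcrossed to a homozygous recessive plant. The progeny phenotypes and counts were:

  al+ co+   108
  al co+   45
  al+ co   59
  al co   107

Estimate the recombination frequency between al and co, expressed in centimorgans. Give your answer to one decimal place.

32.6 centimorgans

The two most frequent classes, al+ co+ (108) and al co (107), are the parental types, so the F1 was al+ co+ / al co.
The recombinant classes are al+ co and al co+: 59 + 45 = 104.
Recombination frequency = 104/319 = 0.3260 ≈ 32.6%, i.e. 32.6 centimorgans.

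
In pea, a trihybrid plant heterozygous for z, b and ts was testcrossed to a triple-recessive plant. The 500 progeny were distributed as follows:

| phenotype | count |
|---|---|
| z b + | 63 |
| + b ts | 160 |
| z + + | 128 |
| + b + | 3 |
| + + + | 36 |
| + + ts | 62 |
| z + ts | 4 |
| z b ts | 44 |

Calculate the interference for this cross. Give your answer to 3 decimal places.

The two most frequent reciprocal classes, + b ts and z + +, are the parental types, so the F1 was + b ts / z + +.
The two rarest classes, + b + and z + ts, are the double crossovers. Comparing them with the parentals, only the ts allele has switched, so ts is the middle locus and the order is z – ts – b.
z–ts: (80 + 7)/500 = 0.1740; ts–b: (125 + 7)/500 = 0.2640.
Expected DCO frequency = 0.1740 × 0.2640 ≈ 0.04594; observed = 7/500 ≈ 0.01400.
Coefficient of coincidence = 0.01400/0.04594 ≈ 0.305; interference = 1 − 0.305 = 0.695.

0.695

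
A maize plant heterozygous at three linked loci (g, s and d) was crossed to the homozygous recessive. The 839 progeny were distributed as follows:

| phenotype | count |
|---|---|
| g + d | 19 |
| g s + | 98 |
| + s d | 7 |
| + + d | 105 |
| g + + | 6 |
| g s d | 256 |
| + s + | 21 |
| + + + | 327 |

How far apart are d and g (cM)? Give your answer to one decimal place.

The two most frequent reciprocal classes, + + + and g s d, are the parental types, so the F1 was + + + / g s d.
The two rarest classes, g + + and + s d, are the double crossovers. Comparing them with the parentals, only the g allele has switched, so g is the middle locus and the order is s – g – d.
Crossovers in the g–d interval produce the single-crossover classes + + d and g s + (105 + 98 = 203) plus the double crossovers (13).
RF(g–d) = (203 + 13) / 839 = 216/839 = 0.2574 → 25.7 cM.

25.7 cM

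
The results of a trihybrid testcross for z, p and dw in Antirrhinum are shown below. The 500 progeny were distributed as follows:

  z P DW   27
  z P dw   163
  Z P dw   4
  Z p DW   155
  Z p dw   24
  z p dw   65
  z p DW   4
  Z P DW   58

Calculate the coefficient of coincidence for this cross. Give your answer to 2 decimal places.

The two most frequent reciprocal classes, z P dw and Z p DW, are the parental types, so the F1 was z P dw / Z p DW.
The two rarest classes, Z P dw and z p DW, are the double crossovers. Comparing them with the parentals, only the z allele has switched, so z is the middle locus and the order is p – z – dw.
p–z: (123 + 8)/500 = 0.2620; z–dw: (51 + 8)/500 = 0.1180.
Expected DCO frequency = 0.2620 × 0.1180 ≈ 0.03092; observed = 8/500 ≈ 0.01600.
Coefficient of coincidence = 0.01600/0.03092 ≈ 0.52.

0.52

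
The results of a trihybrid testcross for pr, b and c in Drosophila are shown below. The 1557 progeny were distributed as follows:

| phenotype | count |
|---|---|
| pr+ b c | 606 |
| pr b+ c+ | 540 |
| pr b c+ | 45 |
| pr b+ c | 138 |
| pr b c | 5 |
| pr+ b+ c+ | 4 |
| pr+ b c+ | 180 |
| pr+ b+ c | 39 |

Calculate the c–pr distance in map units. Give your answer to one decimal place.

The two most frequent reciprocal classes, pr+ b c and pr b+ c+, are the parental types, so the F1 was pr+ b c / pr b+ c+.
The two rarest classes, pr b c and pr+ b+ c+, are the double crossovers. Comparing them with the parentals, only the pr allele has switched, so pr is the middle locus and the order is c – pr – b.
Crossovers in the c–pr interval produce the single-crossover classes pr+ b c+ and pr b+ c (180 + 138 = 318) plus the double crossovers (9).
RF(c–pr) = (318 + 9) / 1557 = 327/1557 = 0.2100 → 21.0 map units.

21.0 map units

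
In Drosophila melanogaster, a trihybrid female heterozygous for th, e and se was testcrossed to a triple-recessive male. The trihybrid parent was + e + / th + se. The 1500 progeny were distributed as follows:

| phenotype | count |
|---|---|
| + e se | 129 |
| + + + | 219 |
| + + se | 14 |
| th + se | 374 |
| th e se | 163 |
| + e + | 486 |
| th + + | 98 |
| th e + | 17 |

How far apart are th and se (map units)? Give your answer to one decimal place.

The two rarest classes, th e + and + + se, are the double crossovers. Comparing them with the parentals, only the th allele has switched, so th is the middle locus and the order is se – th – e.
Crossovers in the se–th interval produce the single-crossover classes + e se and th + + (129 + 98 = 227) plus the double crossovers (31).
RF(se–th) = (227 + 31) / 1500 = 258/1500 = 0.1720 → 17.2 map units.

17.2 map units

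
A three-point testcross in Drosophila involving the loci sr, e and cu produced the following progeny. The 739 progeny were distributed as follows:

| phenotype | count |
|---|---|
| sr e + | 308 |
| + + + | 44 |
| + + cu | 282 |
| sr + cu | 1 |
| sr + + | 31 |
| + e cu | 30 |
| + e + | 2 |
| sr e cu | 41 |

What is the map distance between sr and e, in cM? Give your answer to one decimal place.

8.7 cM

The two most frequent reciprocal classes, + + cu and sr e +, are the parental types, so the F1 was + + cu / sr e +.
The two rarest classes, sr + cu and + e +, are the double crossovers. Comparing them with the parentals, only the sr allele has switched, so sr is the middle locus and the order is cu – sr – e.
Crossovers in the sr–e interval produce the single-crossover classes + e cu and sr + + (30 + 31 = 61) plus the double crossovers (3).
RF(sr–e) = (61 + 3) / 739 = 64/739 = 0.0866 → 8.7 cM.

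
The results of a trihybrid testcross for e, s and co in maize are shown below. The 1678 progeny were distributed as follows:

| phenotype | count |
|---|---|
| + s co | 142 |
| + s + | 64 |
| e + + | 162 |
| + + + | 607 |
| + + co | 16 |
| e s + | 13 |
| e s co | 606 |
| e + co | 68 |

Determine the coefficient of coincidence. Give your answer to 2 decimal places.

0.91

The two most frequent reciprocal classes, + + + and e s co, are the parental types, so the F1 was + + + / e s co.
The two rarest classes, + + co and e s +, are the double crossovers. Comparing them with the parentals, only the co allele has switched, so co is the middle locus and the order is s – co – e.
s–co: (132 + 29)/1678 = 0.0959; co–e: (304 + 29)/1678 = 0.1985.
Expected DCO frequency = 0.0959 × 0.1985 ≈ 0.01904; observed = 29/1678 ≈ 0.01728.
Coefficient of coincidence = 0.01728/0.01904 ≈ 0.91.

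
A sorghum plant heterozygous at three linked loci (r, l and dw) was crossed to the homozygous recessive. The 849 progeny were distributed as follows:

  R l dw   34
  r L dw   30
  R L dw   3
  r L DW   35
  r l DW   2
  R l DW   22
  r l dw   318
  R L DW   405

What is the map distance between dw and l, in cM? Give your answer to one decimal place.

6.7 cM

The two most frequent reciprocal classes, r l dw and R L DW, are the parental types, so the F1 was r l dw / R L DW.
The two rarest classes, r l DW and R L dw, are the double crossovers. Comparing them with the parentals, only the dw allele has switched, so dw is the middle locus and the order is r – dw – l.
Crossovers in the dw–l interval produce the single-crossover classes r L dw and R l DW (30 + 22 = 52) plus the double crossovers (5).
RF(dw–l) = (52 + 5) / 849 = 57/849 = 0.0671 → 6.7 cM.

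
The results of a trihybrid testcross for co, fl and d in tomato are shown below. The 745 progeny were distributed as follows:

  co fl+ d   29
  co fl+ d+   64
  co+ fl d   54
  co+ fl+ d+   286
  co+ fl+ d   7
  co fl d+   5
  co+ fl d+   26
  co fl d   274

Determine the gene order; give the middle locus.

The two most frequent reciprocal classes, co+ fl+ d+ and co fl d, are the parental types, so the F1 was co+ fl+ d+ / co fl d.
The two rarest classes, co+ fl+ d and co fl d+, are the double crossovers. Comparing them with the parentals, only the d allele has switched, so d is the middle locus and the order is fl – d – co.

d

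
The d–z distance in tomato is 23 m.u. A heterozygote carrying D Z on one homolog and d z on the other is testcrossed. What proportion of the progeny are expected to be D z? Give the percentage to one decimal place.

A map distance of 23 m.u. corresponds to a recombination frequency of 0.230.
The F1 is D Z / d z, so D z is a recombinant gamete class with expected frequency r/2 = 0.230/2 = 0.1150.
That is 0.1150 = 11.5% of the progeny.

11.5%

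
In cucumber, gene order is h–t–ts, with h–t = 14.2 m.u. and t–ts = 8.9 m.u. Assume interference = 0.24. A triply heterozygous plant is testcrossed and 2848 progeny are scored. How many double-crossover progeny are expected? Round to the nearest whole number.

27

Map distances give recombination frequencies of 0.142 and 0.089 for the two intervals.
With interference 0.24 (so coincidence = 0.76), expected double-crossover frequency = 0.142 × 0.089 × 0.76 = 0.00960.
Expected number = 0.00960 × 2848 = 27.35 ≈ 27.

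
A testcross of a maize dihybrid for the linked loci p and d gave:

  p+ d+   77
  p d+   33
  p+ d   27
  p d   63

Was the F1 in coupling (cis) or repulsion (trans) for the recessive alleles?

cis

The two most frequent classes are p+ d+ (77) and p d (63); these are the parental (non-recombinant) types.
So the F1 carried p+ d+ on one chromosome and p d on the other — the recessive alleles are on the same chromosome (cis / coupling).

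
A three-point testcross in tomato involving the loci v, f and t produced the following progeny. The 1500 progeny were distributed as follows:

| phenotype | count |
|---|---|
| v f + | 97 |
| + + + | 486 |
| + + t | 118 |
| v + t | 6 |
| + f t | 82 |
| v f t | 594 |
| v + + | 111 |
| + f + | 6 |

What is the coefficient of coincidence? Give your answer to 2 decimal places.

0.39

The two most frequent reciprocal classes, + + + and v f t, are the parental types, so the F1 was + + + / v f t.
The two rarest classes, + f + and v + t, are the double crossovers. Comparing them with the parentals, only the f allele has switched, so f is the middle locus and the order is t – f – v.
t–f: (215 + 12)/1500 = 0.1513; f–v: (193 + 12)/1500 = 0.1367.
Expected DCO frequency = 0.1513 × 0.1367 ≈ 0.02068; observed = 12/1500 ≈ 0.00800.
Coefficient of coincidence = 0.00800/0.02068 ≈ 0.39.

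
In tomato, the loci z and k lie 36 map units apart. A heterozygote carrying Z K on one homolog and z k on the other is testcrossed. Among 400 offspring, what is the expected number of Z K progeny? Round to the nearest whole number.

128

A map distance of 36 map units corresponds to a recombination frequency of 0.360.
The F1 is Z K / z k, so Z K is a parental gamete class with expected frequency (1 − r)/2 = 0.640/2 = 0.3200.
Expected number = 0.3200 × 400 = 128.00 ≈ 128.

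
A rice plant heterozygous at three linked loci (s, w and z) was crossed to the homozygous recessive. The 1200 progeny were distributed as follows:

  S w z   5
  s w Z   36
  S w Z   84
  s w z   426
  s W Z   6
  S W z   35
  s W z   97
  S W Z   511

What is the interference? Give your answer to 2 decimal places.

0.16

The two most frequent reciprocal classes, s w z and S W Z, are the parental types, so the F1 was s w z / S W Z.
The two rarest classes, S w z and s W Z, are the double crossovers. Comparing them with the parentals, only the s allele has switched, so s is the middle locus and the order is w – s – z.
w–s: (181 + 11)/1200 = 0.1600; s–z: (71 + 11)/1200 = 0.0683.
Expected DCO frequency = 0.1600 × 0.0683 ≈ 0.01093; observed = 11/1200 ≈ 0.00917.
Coefficient of coincidence = 0.00917/0.01093 ≈ 0.84; interference = 1 − 0.84 = 0.16.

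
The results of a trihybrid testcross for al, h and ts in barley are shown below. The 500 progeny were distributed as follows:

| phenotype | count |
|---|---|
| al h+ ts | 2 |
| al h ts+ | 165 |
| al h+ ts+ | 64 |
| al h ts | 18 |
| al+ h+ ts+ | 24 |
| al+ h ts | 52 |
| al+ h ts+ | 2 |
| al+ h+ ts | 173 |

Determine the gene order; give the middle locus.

The two most frequent reciprocal classes, al h ts+ and al+ h+ ts, are the parental types, so the F1 was al h ts+ / al+ h+ ts.
The two rarest classes, al+ h ts+ and al h+ ts, are the double crossovers. Comparing them with the parentals, only the al allele has switched, so al is the middle locus and the order is h – al – ts.

al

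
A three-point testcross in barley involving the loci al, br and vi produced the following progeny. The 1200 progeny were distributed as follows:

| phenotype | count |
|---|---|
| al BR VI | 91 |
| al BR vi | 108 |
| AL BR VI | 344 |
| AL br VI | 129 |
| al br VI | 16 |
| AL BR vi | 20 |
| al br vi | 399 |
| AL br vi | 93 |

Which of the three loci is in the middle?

The two most frequent reciprocal classes, AL BR VI and al br vi, are the parental types, so the F1 was AL BR VI / al br vi.
The two rarest classes, AL BR vi and al br VI, are the double crossovers. Comparing them with the parentals, only the vi allele has switched, so vi is the middle locus and the order is al – vi – br.

vi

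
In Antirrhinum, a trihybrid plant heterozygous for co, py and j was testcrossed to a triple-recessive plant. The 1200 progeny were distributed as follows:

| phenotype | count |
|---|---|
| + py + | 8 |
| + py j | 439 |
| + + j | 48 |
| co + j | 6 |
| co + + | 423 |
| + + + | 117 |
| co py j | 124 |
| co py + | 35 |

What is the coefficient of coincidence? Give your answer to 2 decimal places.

The two most frequent reciprocal classes, + py j and co + +, are the parental types, so the F1 was + py j / co + +.
The two rarest classes, + py + and co + j, are the double crossovers. Comparing them with the parentals, only the j allele has switched, so j is the middle locus and the order is py – j – co.
py–j: (83 + 14)/1200 = 0.0808; j–co: (241 + 14)/1200 = 0.2125.
Expected DCO frequency = 0.0808 × 0.2125 ≈ 0.01717; observed = 14/1200 ≈ 0.01167.
Coefficient of coincidence = 0.01167/0.01717 ≈ 0.68.

0.68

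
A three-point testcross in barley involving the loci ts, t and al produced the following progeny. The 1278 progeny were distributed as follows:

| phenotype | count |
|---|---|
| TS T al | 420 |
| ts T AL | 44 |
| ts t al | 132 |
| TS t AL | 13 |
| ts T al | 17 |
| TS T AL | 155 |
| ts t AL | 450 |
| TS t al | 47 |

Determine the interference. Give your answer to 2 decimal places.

The two most frequent reciprocal classes, TS T al and ts t AL, are the parental types, so the F1 was TS T al / ts t AL.
The two rarest classes, ts T al and TS t AL, are the double crossovers. Comparing them with the parentals, only the ts allele has switched, so ts is the middle locus and the order is t – ts – al.
t–ts: (91 + 30)/1278 = 0.0947; ts–al: (287 + 30)/1278 = 0.2480.
Expected DCO frequency = 0.0947 × 0.2480 ≈ 0.02349; observed = 30/1278 ≈ 0.02347.
Coefficient of coincidence = 0.02347/0.02349 ≈ 1.00; interference = 1 − 1.00 = 0.00.

0.00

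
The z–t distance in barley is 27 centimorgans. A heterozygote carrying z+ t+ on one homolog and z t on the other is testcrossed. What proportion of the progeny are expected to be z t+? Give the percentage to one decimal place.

13.5%

A map distance of 27 centimorgans corresponds to a recombination frequency of 0.270.
The F1 is z+ t+ / z t, so z t+ is a recombinant gamete class with expected frequency r/2 = 0.270/2 = 0.1350.
That is 0.1350 = 13.5% of the progeny.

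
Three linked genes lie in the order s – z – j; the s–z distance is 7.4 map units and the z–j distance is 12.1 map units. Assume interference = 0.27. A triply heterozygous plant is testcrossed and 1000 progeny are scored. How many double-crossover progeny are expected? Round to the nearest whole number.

7

Map distances give recombination frequencies of 0.074 and 0.121 for the two intervals.
With interference 0.27 (so coincidence = 0.73), expected double-crossover frequency = 0.074 × 0.121 × 0.73 = 0.00654.
Expected number = 0.00654 × 1000 = 6.54 ≈ 7.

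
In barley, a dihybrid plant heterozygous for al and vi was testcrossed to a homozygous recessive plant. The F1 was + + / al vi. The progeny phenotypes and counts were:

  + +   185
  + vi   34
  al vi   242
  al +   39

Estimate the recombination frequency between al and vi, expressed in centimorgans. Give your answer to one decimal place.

14.6 centimorgans

The recombinant classes are + vi and al +: 34 + 39 = 73.
Recombination frequency = 73/500 = 0.1460 ≈ 14.6%, i.e. 14.6 centimorgans.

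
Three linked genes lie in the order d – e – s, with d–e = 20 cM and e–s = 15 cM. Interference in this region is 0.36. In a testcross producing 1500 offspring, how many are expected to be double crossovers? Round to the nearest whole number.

29

Map distances give recombination frequencies of 0.200 and 0.150 for the two intervals.
With interference 0.36 (so coincidence = 0.64), expected double-crossover frequency = 0.200 × 0.150 × 0.64 = 0.01920.
Expected number = 0.01920 × 1500 = 28.80 ≈ 29.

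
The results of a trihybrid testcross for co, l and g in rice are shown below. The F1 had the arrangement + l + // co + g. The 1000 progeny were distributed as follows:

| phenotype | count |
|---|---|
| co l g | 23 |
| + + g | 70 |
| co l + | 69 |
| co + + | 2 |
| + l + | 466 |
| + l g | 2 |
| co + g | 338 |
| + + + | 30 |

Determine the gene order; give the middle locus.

g

The two rarest classes, + l g and co + +, are the double crossovers. Comparing them with the parentals, only the g allele has switched, so g is the middle locus and the order is l – g – co.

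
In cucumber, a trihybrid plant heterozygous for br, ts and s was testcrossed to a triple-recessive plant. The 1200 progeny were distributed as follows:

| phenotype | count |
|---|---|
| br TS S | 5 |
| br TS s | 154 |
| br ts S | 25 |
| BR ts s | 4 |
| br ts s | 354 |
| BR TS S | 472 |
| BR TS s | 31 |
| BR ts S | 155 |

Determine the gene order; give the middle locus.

br

The two most frequent reciprocal classes, BR TS S and br ts s, are the parental types, so the F1 was BR TS S / br ts s.
The two rarest classes, br TS S and BR ts s, are the double crossovers. Comparing them with the parentals, only the br allele has switched, so br is the middle locus and the order is ts – br – s.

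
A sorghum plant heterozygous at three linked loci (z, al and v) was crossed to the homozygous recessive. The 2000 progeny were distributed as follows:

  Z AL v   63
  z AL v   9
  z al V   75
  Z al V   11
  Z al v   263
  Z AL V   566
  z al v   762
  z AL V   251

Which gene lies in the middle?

The two most frequent reciprocal classes, z al v and Z AL V, are the parental types, so the F1 was z al v / Z AL V.
The two rarest classes, z AL v and Z al V, are the double crossovers. Comparing them with the parentals, only the al allele has switched, so al is the middle locus and the order is v – al – z.

al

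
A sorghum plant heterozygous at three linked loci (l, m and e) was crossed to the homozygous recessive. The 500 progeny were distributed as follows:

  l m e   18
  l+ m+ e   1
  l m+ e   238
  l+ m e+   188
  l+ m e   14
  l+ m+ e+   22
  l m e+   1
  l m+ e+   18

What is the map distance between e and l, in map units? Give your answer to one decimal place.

6.8 map units

The two most frequent reciprocal classes, l+ m e+ and l m+ e, are the parental types, so the F1 was l+ m e+ / l m+ e.
The two rarest classes, l m e+ and l+ m+ e, are the double crossovers. Comparing them with the parentals, only the l allele has switched, so l is the middle locus and the order is m – l – e.
Crossovers in the l–e interval produce the single-crossover classes l+ m e and l m+ e+ (14 + 18 = 32) plus the double crossovers (2).
RF(l–e) = (32 + 2) / 500 = 34/500 = 0.0680 → 6.8 map units.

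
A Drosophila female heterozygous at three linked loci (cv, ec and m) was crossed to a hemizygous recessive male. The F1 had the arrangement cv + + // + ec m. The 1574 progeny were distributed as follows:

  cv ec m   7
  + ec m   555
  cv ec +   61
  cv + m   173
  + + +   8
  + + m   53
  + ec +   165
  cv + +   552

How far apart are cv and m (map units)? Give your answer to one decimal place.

The two rarest classes, + + + and cv ec m, are the double crossovers. Comparing them with the parentals, only the cv allele has switched, so cv is the middle locus and the order is m – cv – ec.
Crossovers in the m–cv interval produce the single-crossover classes cv + m and + ec + (173 + 165 = 338) plus the double crossovers (15).
RF(m–cv) = (338 + 15) / 1574 = 353/1574 = 0.2243 → 22.4 map units.

22.4 map units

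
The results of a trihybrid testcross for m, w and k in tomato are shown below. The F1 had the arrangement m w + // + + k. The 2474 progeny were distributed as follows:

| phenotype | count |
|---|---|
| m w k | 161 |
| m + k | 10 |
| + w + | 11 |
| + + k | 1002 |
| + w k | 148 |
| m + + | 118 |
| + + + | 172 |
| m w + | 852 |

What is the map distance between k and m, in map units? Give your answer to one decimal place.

The two rarest classes, + w + and m + k, are the double crossovers. Comparing them with the parentals, only the m allele has switched, so m is the middle locus and the order is w – m – k.
Crossovers in the m–k interval produce the single-crossover classes m w k and + + + (161 + 172 = 333) plus the double crossovers (21).
RF(m–k) = (333 + 21) / 2474 = 354/2474 = 0.1431 → 14.3 map units.

14.3 map units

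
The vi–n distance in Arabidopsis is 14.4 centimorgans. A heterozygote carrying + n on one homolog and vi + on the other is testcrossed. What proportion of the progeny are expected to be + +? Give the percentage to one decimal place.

A map distance of 14.4 centimorgans corresponds to a recombination frequency of 0.144.
The F1 is + n / vi +, so + + is a recombinant gamete class with expected frequency r/2 = 0.144/2 = 0.0720.
That is 0.0720 = 7.2% of the progeny.

7.2%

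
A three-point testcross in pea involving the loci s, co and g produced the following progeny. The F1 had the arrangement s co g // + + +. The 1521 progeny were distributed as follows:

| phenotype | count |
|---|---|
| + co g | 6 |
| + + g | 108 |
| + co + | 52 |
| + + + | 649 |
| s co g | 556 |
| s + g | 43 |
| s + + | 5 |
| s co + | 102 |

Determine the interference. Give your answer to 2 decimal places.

0.29

The two rarest classes, + co g and s + +, are the double crossovers. Comparing them with the parentals, only the s allele has switched, so s is the middle locus and the order is co – s – g.
co–s: (95 + 11)/1521 = 0.0697; s–g: (210 + 11)/1521 = 0.1453.
Expected DCO frequency = 0.0697 × 0.1453 ≈ 0.01013; observed = 11/1521 ≈ 0.00723.
Coefficient of coincidence = 0.00723/0.01013 ≈ 0.71; interference = 1 − 0.71 = 0.29.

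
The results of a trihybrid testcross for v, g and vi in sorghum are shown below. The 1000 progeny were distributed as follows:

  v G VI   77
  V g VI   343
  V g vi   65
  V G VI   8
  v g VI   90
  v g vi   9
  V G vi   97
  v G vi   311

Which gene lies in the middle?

g

The two most frequent reciprocal classes, V g VI and v G vi, are the parental types, so the F1 was V g VI / v G vi.
The two rarest classes, V G VI and v g vi, are the double crossovers. Comparing them with the parentals, only the g allele has switched, so g is the middle locus and the order is vi – g – v.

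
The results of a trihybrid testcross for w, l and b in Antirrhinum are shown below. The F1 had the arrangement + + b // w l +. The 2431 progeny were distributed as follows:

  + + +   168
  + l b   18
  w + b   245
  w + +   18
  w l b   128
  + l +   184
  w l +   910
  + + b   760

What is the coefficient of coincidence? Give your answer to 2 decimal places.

0.57

The two rarest classes, + l b and w + +, are the double crossovers. Comparing them with the parentals, only the l allele has switched, so l is the middle locus and the order is b – l – w.
b–l: (296 + 36)/2431 = 0.1366; l–w: (429 + 36)/2431 = 0.1913.
Expected DCO frequency = 0.1366 × 0.1913 ≈ 0.02613; observed = 36/2431 ≈ 0.01481.
Coefficient of coincidence = 0.01481/0.02613 ≈ 0.57.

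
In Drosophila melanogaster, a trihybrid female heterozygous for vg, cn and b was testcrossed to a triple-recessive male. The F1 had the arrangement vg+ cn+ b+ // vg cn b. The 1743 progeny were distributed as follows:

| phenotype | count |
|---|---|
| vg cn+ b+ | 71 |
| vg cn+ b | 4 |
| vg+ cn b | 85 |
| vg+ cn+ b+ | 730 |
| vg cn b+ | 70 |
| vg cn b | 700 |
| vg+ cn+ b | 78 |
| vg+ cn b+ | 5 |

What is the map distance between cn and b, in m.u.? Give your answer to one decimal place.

The two rarest classes, vg+ cn b+ and vg cn+ b, are the double crossovers. Comparing them with the parentals, only the cn allele has switched, so cn is the middle locus and the order is vg – cn – b.
Crossovers in the cn–b interval produce the single-crossover classes vg+ cn+ b and vg cn b+ (78 + 70 = 148) plus the double crossovers (9).
RF(cn–b) = (148 + 9) / 1743 = 157/1743 = 0.0901 → 9.0 m.u.

9.0 m.u.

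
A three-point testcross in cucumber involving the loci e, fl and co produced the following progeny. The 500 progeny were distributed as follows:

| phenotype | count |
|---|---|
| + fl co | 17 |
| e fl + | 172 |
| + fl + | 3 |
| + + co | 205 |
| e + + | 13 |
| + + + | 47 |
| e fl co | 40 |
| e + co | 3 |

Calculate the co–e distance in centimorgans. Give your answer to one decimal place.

The two most frequent reciprocal classes, + + co and e fl +, are the parental types, so the F1 was + + co / e fl +.
The two rarest classes, e + co and + fl +, are the double crossovers. Comparing them with the parentals, only the e allele has switched, so e is the middle locus and the order is co – e – fl.
Crossovers in the co–e interval produce the single-crossover classes + + + and e fl co (47 + 40 = 87) plus the double crossovers (6).
RF(co–e) = (87 + 6) / 500 = 93/500 = 0.1860 → 18.6 centimorgans.

18.6 centimorgans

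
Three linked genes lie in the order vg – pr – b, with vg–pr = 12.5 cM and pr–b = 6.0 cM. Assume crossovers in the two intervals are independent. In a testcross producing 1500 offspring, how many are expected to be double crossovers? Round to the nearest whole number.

11

Map distances give recombination frequencies of 0.125 and 0.060 for the two intervals.
With no interference, expected double-crossover frequency = 0.125 × 0.060 = 0.00750.
Expected number = 0.00750 × 1500 = 11.25 ≈ 11.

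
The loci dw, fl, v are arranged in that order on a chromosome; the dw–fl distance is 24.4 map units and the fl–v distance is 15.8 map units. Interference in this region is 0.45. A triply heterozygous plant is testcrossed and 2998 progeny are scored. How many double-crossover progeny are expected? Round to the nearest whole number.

Map distances give recombination frequencies of 0.244 and 0.158 for the two intervals.
With interference 0.45 (so coincidence = 0.55), expected double-crossover frequency = 0.244 × 0.158 × 0.55 = 0.02120.
Expected number = 0.02120 × 2998 = 63.57 ≈ 64.

64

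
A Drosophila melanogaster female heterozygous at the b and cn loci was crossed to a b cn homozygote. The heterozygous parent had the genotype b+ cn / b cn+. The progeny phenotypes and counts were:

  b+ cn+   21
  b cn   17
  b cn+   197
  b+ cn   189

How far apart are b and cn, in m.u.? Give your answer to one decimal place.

9.0 m.u.

The recombinant classes are b+ cn+ and b cn: 21 + 17 = 38.
Recombination frequency = 38/424 = 0.0896 ≈ 9.0%, i.e. 9.0 m.u.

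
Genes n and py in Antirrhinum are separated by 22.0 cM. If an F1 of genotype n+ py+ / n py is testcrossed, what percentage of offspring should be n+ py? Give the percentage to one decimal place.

11.0%

A map distance of 22.0 cM corresponds to a recombination frequency of 0.220.
The F1 is n+ py+ / n py, so n+ py is a recombinant gamete class with expected frequency r/2 = 0.220/2 = 0.1100.
That is 0.1100 = 11.0% of the progeny.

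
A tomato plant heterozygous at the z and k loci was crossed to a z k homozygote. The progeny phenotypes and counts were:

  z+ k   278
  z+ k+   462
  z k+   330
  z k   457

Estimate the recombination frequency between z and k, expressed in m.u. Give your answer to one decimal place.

The two most frequent classes, z+ k+ (462) and z k (457), are the parental types, so the F1 was z+ k+ / z k.
The recombinant classes are z+ k and z k+: 278 + 330 = 608.
Recombination frequency = 608/1527 = 0.3982 ≈ 39.8%, i.e. 39.8 m.u.

39.8 m.u.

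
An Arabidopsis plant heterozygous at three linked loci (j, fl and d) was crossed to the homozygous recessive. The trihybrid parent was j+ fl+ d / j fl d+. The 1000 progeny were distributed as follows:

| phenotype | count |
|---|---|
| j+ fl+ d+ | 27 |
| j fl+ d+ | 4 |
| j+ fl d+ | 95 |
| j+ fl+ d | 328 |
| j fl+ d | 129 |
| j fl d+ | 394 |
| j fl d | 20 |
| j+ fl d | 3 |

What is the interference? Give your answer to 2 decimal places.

0.44

The two rarest classes, j+ fl d and j fl+ d+, are the double crossovers. Comparing them with the parentals, only the fl allele has switched, so fl is the middle locus and the order is d – fl – j.
d–fl: (47 + 7)/1000 = 0.0540; fl–j: (224 + 7)/1000 = 0.2310.
Expected DCO frequency = 0.0540 × 0.2310 ≈ 0.01247; observed = 7/1000 ≈ 0.00700.
Coefficient of coincidence = 0.00700/0.01247 ≈ 0.56; interference = 1 − 0.56 = 0.44.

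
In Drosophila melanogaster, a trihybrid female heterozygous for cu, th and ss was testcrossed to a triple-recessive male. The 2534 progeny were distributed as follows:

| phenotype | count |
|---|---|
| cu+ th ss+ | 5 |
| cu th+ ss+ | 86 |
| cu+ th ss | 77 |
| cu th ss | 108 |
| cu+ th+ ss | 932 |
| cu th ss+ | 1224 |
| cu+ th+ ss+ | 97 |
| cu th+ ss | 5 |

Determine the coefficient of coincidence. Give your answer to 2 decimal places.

The two most frequent reciprocal classes, cu+ th+ ss and cu th ss+, are the parental types, so the F1 was cu+ th+ ss / cu th ss+.
The two rarest classes, cu th+ ss and cu+ th ss+, are the double crossovers. Comparing them with the parentals, only the cu allele has switched, so cu is the middle locus and the order is ss – cu – th.
ss–cu: (205 + 10)/2534 = 0.0848; cu–th: (163 + 10)/2534 = 0.0683.
Expected DCO frequency = 0.0848 × 0.0683 ≈ 0.00579; observed = 10/2534 ≈ 0.00395.
Coefficient of coincidence = 0.00395/0.00579 ≈ 0.68.

0.68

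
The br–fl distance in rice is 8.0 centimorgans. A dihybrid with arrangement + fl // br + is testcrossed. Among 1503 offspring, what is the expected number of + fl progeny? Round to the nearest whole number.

691

A map distance of 8.0 centimorgans corresponds to a recombination frequency of 0.080.
The F1 is + fl / br +, so + fl is a parental gamete class with expected frequency (1 − r)/2 = 0.920/2 = 0.4600.
Expected number = 0.4600 × 1503 = 691.38 ≈ 691.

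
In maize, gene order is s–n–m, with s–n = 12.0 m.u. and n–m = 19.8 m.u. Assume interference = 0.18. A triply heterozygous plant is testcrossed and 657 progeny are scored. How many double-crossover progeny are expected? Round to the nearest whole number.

Map distances give recombination frequencies of 0.120 and 0.198 for the two intervals.
With interference 0.18 (so coincidence = 0.82), expected double-crossover frequency = 0.120 × 0.198 × 0.82 = 0.01948.
Expected number = 0.01948 × 657 = 12.80 ≈ 13.

13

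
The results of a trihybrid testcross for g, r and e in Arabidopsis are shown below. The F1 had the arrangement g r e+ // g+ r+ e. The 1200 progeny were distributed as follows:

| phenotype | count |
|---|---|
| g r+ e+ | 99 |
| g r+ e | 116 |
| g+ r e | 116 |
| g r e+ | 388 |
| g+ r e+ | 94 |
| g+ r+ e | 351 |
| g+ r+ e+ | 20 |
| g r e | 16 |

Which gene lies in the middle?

e

The two rarest classes, g r e and g+ r+ e+, are the double crossovers. Comparing them with the parentals, only the e allele has switched, so e is the middle locus and the order is r – e – g.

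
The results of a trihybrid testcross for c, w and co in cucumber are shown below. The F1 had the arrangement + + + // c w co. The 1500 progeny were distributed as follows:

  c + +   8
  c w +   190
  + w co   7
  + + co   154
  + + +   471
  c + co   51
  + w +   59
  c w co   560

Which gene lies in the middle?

The two rarest classes, c + + and + w co, are the double crossovers. Comparing them with the parentals, only the c allele has switched, so c is the middle locus and the order is co – c – w.

c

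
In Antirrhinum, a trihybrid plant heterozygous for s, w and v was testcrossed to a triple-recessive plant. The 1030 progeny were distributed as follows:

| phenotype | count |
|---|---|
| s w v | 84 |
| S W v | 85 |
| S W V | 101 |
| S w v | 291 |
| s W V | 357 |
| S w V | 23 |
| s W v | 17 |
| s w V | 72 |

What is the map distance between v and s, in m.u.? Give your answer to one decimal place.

21.8 m.u.

The two most frequent reciprocal classes, s W V and S w v, are the parental types, so the F1 was s W V / S w v.
The two rarest classes, s W v and S w V, are the double crossovers. Comparing them with the parentals, only the v allele has switched, so v is the middle locus and the order is w – v – s.
Crossovers in the v–s interval produce the single-crossover classes S W V and s w v (101 + 84 = 185) plus the double crossovers (40).
RF(v–s) = (185 + 40) / 1030 = 225/1030 = 0.2184 → 21.8 m.u.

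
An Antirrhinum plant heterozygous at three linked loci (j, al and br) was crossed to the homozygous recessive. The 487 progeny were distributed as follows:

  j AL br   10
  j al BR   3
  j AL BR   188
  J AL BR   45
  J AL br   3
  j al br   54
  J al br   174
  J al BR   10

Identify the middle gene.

The two most frequent reciprocal classes, j AL BR and J al br, are the parental types, so the F1 was j AL BR / J al br.
The two rarest classes, j al BR and J AL br, are the double crossovers. Comparing them with the parentals, only the al allele has switched, so al is the middle locus and the order is j – al – br.

al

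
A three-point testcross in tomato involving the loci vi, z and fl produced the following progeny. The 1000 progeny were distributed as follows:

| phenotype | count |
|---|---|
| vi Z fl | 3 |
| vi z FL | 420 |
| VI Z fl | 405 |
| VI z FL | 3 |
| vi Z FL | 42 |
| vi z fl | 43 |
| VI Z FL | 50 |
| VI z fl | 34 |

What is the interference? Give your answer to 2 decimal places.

0.26

The two most frequent reciprocal classes, vi z FL and VI Z fl, are the parental types, so the F1 was vi z FL / VI Z fl.
The two rarest classes, VI z FL and vi Z fl, are the double crossovers. Comparing them with the parentals, only the vi allele has switched, so vi is the middle locus and the order is z – vi – fl.
z–vi: (76 + 6)/1000 = 0.0820; vi–fl: (93 + 6)/1000 = 0.0990.
Expected DCO frequency = 0.0820 × 0.0990 ≈ 0.00812; observed = 6/1000 ≈ 0.00600.
Coefficient of coincidence = 0.00600/0.00812 ≈ 0.74; interference = 1 − 0.74 = 0.26.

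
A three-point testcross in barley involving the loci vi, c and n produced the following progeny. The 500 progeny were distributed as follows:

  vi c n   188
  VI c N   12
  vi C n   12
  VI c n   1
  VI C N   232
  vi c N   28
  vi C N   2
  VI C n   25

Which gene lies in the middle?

The two most frequent reciprocal classes, VI C N and vi c n, are the parental types, so the F1 was VI C N / vi c n.
The two rarest classes, vi C N and VI c n, are the double crossovers. Comparing them with the parentals, only the vi allele has switched, so vi is the middle locus and the order is n – vi – c.

vi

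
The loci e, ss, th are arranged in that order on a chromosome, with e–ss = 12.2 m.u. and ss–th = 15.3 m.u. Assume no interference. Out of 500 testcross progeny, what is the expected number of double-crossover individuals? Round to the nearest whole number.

9

Map distances give recombination frequencies of 0.122 and 0.153 for the two intervals.
With no interference, expected double-crossover frequency = 0.122 × 0.153 = 0.01867.
Expected number = 0.01867 × 500 = 9.33 ≈ 9.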